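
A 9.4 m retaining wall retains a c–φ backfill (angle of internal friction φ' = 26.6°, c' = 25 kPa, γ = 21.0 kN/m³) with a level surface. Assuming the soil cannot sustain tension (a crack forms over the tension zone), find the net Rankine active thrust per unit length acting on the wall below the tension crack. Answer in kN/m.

123 kN/m

K_a = 0.3814; √K_a = 0.6176.
Tension-crack depth z_c = 2c/(γ√K_a) = 2×25/(21.0×0.6176) = 3.855 m.
σ_a at base = K_a γ H − 2c√K_a = 0.3814×21.0×9.4 − 2×25×0.6176 = 44.42 kPa.
P_a = ½ × 44.42 × (H − z_c) = 0.5×44.42×5.545 = 123.1 kN/m.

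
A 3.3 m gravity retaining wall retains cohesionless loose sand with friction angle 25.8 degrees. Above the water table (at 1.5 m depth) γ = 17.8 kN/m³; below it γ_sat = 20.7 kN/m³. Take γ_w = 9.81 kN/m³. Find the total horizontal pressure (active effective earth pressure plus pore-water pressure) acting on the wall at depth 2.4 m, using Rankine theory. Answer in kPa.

K_a = (1 − sin φ)/(1 + sin φ) = 0.3935.
γ' = 20.7 − 9.81 = 10.89 kN/m³.
Effective vertical stress at 2.4 m: σ'_v = 17.8×1.5 + 10.89×0.900 = 36.50 kPa.
σ'_h = K_a σ'_v = 0.3935 × 36.50 = 14.36 kPa; u = γ_w × 0.900 = 8.829 kPa.
Total σ_h = 14.36 + 8.829 = 23.19 kPa.

23.2 kPa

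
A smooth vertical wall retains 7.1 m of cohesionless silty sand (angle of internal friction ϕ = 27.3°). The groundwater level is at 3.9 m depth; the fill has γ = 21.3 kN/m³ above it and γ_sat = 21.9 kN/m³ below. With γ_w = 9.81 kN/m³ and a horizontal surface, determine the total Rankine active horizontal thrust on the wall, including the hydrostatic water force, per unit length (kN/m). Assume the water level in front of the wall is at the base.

232 kN/m

K_a = tan²(45° − φ/2) = 0.3711.
γ' = 21.9 − 9.81 = 12.09 kN/m³. Depth below WT = 3.2 m.
σ'_h at WT = K_a γ d_w = 30.83 kPa; at base = 30.83 + K_a γ' × 3.2 = 45.19 kPa.
P₁ (0–3.9 m) = ½×30.83×3.9 = 60.12. P₂ (3.9–7.1 m) = ½(30.83+45.19)×3.2 = 121.6.
P_w = ½ γ_w h₂² = 0.5×9.81×3.2² = 50.23. Total = 60.12+121.6+50.23 = 232.0 kN/m.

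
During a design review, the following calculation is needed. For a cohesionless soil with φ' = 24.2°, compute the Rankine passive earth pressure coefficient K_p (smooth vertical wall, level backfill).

K_p = (1 + sin φ)/(1 − sin φ) = tan²(45° + 24.2°/2) = 2.389.

2.39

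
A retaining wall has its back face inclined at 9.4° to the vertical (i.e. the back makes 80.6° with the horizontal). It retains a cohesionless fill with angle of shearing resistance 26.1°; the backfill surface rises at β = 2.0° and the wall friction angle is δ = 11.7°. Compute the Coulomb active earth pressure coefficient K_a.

K_a = sin²(α+φ) / [sin²α · sin(α−δ) · (1 + √{sin(φ+δ)sin(φ−β) / (sin(α−δ)sin(α+β))})²].
With α = 80.6°, φ = 26.1°, δ = 11.7°, β = 2.0°: K_a = 0.4372.

0.437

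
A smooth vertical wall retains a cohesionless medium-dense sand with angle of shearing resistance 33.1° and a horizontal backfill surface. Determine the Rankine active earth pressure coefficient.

0.294

K_a = tan²(45° − φ/2) = tan²(28.45°) = 0.2936.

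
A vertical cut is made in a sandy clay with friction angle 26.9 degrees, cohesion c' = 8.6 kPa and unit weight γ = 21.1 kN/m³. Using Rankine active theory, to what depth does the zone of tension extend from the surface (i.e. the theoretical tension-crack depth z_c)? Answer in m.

1.33 m

K_a = tan²(45° − 26.9°/2) = 0.3770; √K_a = 0.6140.
The active pressure is zero where K_a γ z = 2c√K_a, so z_c = 2c/(γ√K_a) = 2×8.6/(21.1×0.6140) = 1.328 m.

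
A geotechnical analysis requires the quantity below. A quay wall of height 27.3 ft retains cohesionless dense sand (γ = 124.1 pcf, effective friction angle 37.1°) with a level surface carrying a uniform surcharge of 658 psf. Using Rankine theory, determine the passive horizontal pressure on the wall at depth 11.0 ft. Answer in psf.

K_p = (1 + sin φ)/(1 − sin φ) = 4.040.
σ_v = γz + q = 124.1 × 11.0 + 658 = 2023 psf.
σ_h = K_p σ_v = 4.040 × 2023 = 8174 psf.

8170 psf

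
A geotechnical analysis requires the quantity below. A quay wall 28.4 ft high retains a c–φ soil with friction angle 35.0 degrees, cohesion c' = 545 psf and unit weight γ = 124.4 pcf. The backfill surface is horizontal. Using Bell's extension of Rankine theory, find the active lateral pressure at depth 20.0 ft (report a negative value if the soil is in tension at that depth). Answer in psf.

K_a = (1 − sin φ)/(1 + sin φ) = 0.2710.
σ_a = K_a γ z − 2c√K_a = 0.2710×124.4×20.0 − 2×545×0.5206 = 106.8 psf.

107 psf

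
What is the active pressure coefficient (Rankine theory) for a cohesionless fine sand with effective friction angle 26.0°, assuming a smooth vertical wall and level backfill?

0.390

K_a = (1 − sin φ)/(1 + sin φ) = (1 − sin 26.0°)/(1 + sin 26.0°) = 0.3905.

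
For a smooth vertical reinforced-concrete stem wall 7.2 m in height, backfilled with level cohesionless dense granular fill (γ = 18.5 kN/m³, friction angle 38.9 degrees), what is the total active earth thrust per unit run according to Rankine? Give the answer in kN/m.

110 kN/m

K_a = tan²(45° − φ/2) = 0.2285.
P_a = ½ K_a γ H² = 0.5 × 0.2285 × 18.5 × 7.2² = 109.6 kN/m.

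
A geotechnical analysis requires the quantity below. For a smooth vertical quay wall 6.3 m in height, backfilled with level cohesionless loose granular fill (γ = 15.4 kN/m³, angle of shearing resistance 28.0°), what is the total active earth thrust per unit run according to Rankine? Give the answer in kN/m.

K_a = tan²(45° − φ/2) = 0.3610.
P_a = ½ K_a γ H² = 0.5 × 0.3610 × 15.4 × 6.3² = 110.3 kN/m.

110 kN/m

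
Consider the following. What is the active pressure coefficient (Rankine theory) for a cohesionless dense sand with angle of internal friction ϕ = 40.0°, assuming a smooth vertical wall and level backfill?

0.217

K_a = tan²(45° − φ/2) = tan²(25.00°) = 0.2174.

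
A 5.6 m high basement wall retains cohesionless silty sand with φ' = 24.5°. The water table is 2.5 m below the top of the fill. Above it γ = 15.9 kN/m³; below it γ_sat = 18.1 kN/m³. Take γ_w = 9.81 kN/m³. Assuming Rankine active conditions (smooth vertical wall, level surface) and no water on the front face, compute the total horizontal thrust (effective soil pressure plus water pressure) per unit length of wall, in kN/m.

K_a = tan²(45° − φ/2) = 0.4137.
γ' = 18.1 − 9.81 = 8.290 kN/m³. Depth below WT = 3.1 m.
σ'_h at WT = K_a γ d_w = 16.45 kPa; at base = 16.45 + K_a γ' × 3.1 = 27.08 kPa.
P₁ (0–2.5 m) = ½×16.45×2.5 = 20.56. P₂ (2.5–5.6 m) = ½(16.45+27.08)×3.1 = 67.46.
P_w = ½ γ_w h₂² = 0.5×9.81×3.1² = 47.14. Total = 20.56+67.46+47.14 = 135.2 kN/m.

135 kN/m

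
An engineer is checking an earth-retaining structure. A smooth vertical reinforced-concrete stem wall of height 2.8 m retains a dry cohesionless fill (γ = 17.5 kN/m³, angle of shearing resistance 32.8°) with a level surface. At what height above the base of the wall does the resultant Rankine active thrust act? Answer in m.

0.933 m

K_a = 0.2973.
The pressure distribution is triangular, so the resultant acts at H/3 above the base = 2.8/3 = 0.9333 m.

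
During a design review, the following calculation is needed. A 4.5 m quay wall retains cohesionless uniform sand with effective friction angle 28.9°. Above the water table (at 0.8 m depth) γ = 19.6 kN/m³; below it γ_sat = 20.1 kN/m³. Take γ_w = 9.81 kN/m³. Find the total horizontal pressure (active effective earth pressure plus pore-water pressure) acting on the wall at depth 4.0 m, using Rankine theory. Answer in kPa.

48.3 kPa

K_a = (1 − sin φ)/(1 + sin φ) = 0.3484.
γ' = 20.1 − 9.81 = 10.29 kN/m³.
Effective vertical stress at 4.0 m: σ'_v = 19.6×0.8 + 10.29×3.20 = 48.61 kPa.
σ'_h = K_a σ'_v = 0.3484 × 48.61 = 16.93 kPa; u = γ_w × 3.20 = 31.39 kPa.
Total σ_h = 16.93 + 31.39 = 48.33 kPa.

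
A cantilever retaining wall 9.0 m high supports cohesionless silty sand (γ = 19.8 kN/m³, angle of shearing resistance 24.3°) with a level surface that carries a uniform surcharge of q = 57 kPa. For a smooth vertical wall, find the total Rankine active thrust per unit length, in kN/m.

K_a = tan²(45° − φ/2) = 0.4169.
Soil triangle: ½ K_a γ H² = 0.5×0.4169×19.8×9.0² = 334.3 kN/m.
Surcharge rectangle: K_a q H = 0.4169×57×9.0 = 213.9 kN/m.
Total = 334.3 + 213.9 = 548.2 kN/m.

548 kN/m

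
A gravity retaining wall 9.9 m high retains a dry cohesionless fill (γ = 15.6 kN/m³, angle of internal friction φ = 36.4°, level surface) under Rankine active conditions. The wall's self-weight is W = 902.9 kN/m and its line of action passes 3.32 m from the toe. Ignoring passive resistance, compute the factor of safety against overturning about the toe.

K_a = tan²(45° − 36.4°/2) = 0.2552.
P_a = ½K_aγH² = 0.5×0.2552×15.6×9.9² = 195.1 kN/m, acting at H/3 = 3.300 m above the base.
Overturning moment M_o = P_a × H/3 = 195.1 × 3.300 = 643.7.
Resisting moment M_r = W × 3.32 = 902.9 × 3.32 = 2998.
FS_overturning = M_r/M_o = 2998/643.7 = 4.657.

4.66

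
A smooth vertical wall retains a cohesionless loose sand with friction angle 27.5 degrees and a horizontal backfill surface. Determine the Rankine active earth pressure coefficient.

K_a = tan²(45° − φ/2) = tan²(31.25°) = 0.3682.

0.368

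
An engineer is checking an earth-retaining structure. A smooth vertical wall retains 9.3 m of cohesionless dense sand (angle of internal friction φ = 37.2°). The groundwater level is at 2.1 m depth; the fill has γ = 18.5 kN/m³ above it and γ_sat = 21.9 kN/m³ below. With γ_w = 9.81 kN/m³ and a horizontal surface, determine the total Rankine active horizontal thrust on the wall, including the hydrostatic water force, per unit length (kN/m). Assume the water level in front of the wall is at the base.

K_a = tan²(45° − φ/2) = 0.2464.
γ' = 21.9 − 9.81 = 12.09 kN/m³. Depth below WT = 7.2 m.
σ'_h at WT = K_a γ d_w = 9.573 kPa; at base = 9.573 + K_a γ' × 7.2 = 31.02 kPa.
P₁ (0–2.1 m) = ½×9.573×2.1 = 10.05. P₂ (2.1–9.3 m) = ½(9.573+31.02)×7.2 = 146.1.
P_w = ½ γ_w h₂² = 0.5×9.81×7.2² = 254.3. Total = 10.05+146.1+254.3 = 410.5 kN/m.

410 kN/m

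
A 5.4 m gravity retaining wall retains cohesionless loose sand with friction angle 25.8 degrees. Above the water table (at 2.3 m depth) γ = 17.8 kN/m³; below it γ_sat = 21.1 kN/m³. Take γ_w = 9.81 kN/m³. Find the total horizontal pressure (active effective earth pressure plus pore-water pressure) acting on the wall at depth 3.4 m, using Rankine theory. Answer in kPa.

31.8 kPa

K_a = (1 − sin φ)/(1 + sin φ) = 0.3935.
γ' = 21.1 − 9.81 = 11.29 kN/m³.
Effective vertical stress at 3.4 m: σ'_v = 17.8×2.3 + 11.29×1.10 = 53.36 kPa.
σ'_h = K_a σ'_v = 0.3935 × 53.36 = 21.00 kPa; u = γ_w × 1.10 = 10.79 kPa.
Total σ_h = 21.00 + 10.79 = 31.79 kPa.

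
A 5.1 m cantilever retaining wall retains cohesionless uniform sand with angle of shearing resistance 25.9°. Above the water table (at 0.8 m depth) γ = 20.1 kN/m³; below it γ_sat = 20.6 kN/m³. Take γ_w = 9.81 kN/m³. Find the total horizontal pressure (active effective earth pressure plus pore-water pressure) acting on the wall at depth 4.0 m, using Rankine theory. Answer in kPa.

K_a = (1 − sin φ)/(1 + sin φ) = 0.3920.
γ' = 20.6 − 9.81 = 10.79 kN/m³.
Effective vertical stress at 4.0 m: σ'_v = 20.1×0.8 + 10.79×3.20 = 50.61 kPa.
σ'_h = K_a σ'_v = 0.3920 × 50.61 = 19.84 kPa; u = γ_w × 3.20 = 31.39 kPa.
Total σ_h = 19.84 + 31.39 = 51.23 kPa.

51.2 kPa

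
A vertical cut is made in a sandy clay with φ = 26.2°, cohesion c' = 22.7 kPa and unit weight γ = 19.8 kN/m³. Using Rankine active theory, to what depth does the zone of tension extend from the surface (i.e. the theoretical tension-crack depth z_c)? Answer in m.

3.68 m

K_a = tan²(45° − 26.2°/2) = 0.3874; √K_a = 0.6224.
The active pressure is zero where K_a γ z = 2c√K_a, so z_c = 2c/(γ√K_a) = 2×22.7/(19.8×0.6224) = 3.684 m.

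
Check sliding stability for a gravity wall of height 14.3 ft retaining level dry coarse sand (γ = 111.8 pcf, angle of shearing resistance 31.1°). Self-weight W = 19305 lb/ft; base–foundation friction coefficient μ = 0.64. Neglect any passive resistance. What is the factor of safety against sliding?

3.39

K_a = tan²(45° − 31.1°/2) = 0.3188.
P_a = ½K_aγH² = 0.5×0.3188×111.8×14.3² = 3644 lb/ft, acting at H/3 = 4.767 ft above the base.
FS_sliding = μW / P_a = 0.64×19305 / 3644 = 3.390.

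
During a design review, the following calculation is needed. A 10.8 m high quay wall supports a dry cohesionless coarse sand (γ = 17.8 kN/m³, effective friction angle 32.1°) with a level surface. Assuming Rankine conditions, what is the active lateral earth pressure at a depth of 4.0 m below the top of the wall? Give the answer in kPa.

21.8 kPa

K_a = (1 − sin φ)/(1 + sin φ) = 0.3060.
σ_h = K_a γ z = 0.3060 × 17.8 × 4.0 = 21.79 kPa.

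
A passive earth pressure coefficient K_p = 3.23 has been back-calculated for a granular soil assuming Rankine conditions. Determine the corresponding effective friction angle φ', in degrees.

31.8°

K_p = (1+sin φ)/(1−sin φ) ⇒ sin φ = (K_p − 1)/(K_p + 1) = 0.5272.
φ = arcsin(0.5272) = 31.82°.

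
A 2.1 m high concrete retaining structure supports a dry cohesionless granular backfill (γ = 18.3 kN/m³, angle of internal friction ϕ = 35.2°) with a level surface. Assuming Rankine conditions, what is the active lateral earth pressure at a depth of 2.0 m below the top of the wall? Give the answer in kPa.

9.83 kPa

K_a = (1 − sin φ)/(1 + sin φ) = 0.2687.
σ_h = K_a γ z = 0.2687 × 18.3 × 2.0 = 9.834 kPa.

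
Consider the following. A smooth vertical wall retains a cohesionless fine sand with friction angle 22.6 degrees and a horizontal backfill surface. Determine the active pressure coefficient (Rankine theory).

0.445

K_a = tan²(45° − φ/2) = tan²(33.70°) = 0.4448.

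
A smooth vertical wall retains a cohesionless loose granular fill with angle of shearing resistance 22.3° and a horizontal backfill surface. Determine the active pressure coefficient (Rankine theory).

K_a = (1 − sin φ)/(1 + sin φ) = (1 − sin 22.3°)/(1 + sin 22.3°) = 0.4498.

0.450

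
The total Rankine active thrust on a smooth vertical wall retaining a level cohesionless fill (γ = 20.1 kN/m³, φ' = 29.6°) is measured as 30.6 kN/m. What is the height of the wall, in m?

3.00 m

K_a = 0.3387. P_a = ½ K_a γ H² ⇒ H = √(2P_a/(K_a γ)).
H = √(2×30.6/(0.3387×20.1)) = 2.998 m.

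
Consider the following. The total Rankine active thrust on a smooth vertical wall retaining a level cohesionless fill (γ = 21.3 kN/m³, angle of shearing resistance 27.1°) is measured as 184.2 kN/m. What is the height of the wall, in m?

K_a = 0.3741. P_a = ½ K_a γ H² ⇒ H = √(2P_a/(K_a γ)).
H = √(2×184.2/(0.3741×21.3)) = 6.800 m.

6.80 m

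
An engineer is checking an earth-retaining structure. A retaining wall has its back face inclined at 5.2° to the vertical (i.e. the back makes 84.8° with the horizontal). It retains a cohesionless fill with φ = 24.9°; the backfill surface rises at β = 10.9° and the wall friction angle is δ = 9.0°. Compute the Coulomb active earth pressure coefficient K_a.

K_a = sin²(α+φ) / [sin²α · sin(α−δ) · (1 + √{sin(φ+δ)sin(φ−β) / (sin(α−δ)sin(α+β))})²].
With α = 84.8°, φ = 24.9°, δ = 9.0°, β = 10.9°: K_a = 0.4883.

0.488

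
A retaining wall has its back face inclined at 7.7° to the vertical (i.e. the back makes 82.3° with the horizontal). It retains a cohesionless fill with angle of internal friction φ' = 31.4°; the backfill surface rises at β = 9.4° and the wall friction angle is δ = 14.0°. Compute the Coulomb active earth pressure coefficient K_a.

K_a = sin²(α+φ) / [sin²α · sin(α−δ) · (1 + √{sin(φ+δ)sin(φ−β) / (sin(α−δ)sin(α+β))})²].
With α = 82.3°, φ = 31.4°, δ = 14.0°, β = 9.4°: K_a = 0.3895.

0.390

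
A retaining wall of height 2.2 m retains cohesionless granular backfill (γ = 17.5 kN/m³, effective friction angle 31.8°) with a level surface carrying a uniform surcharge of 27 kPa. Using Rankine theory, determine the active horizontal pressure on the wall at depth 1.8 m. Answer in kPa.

18.1 kPa

K_a = (1 − sin φ)/(1 + sin φ) = 0.3098.
σ_v = γz + q = 17.5 × 1.8 + 27 = 58.50 kPa.
σ_h = K_a σ_v = 0.3098 × 58.50 = 18.12 kPa.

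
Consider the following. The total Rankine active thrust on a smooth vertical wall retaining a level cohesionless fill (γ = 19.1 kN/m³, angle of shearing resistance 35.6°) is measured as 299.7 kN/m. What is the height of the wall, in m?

K_a = 0.2641. P_a = ½ K_a γ H² ⇒ H = √(2P_a/(K_a γ)).
H = √(2×299.7/(0.2641×19.1)) = 10.90 m.

10.9 m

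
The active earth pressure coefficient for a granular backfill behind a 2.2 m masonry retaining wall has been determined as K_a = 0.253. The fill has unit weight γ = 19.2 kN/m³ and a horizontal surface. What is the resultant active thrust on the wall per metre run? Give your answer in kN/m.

11.8 kN/m

P = ½ K_a γ H² = 0.5 × 0.253 × 19.2 × 2.2² = 11.76 kN/m.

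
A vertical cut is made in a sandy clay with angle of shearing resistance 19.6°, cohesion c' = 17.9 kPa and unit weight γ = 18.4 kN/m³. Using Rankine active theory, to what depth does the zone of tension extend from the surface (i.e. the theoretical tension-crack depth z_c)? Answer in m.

2.76 m

K_a = tan²(45° − 19.6°/2) = 0.4976; √K_a = 0.7054.
The active pressure is zero where K_a γ z = 2c√K_a, so z_c = 2c/(γ√K_a) = 2×17.9/(18.4×0.7054) = 2.758 m.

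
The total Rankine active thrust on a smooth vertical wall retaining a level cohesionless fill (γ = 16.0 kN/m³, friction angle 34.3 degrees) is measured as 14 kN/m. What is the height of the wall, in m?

2.50 m

K_a = 0.2792. P_a = ½ K_a γ H² ⇒ H = √(2P_a/(K_a γ)).
H = √(2×14/(0.2792×16.0)) = 2.504 m.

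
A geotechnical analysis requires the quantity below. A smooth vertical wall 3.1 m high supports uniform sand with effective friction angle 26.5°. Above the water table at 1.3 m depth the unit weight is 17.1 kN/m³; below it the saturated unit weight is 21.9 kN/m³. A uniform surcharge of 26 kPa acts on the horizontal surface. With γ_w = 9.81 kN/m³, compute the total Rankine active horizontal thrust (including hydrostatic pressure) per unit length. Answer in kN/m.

75.1 kN/m

K_a = tan²(45° − φ/2) = 0.3829.
γ' = 21.9 − 9.81 = 12.09 kN/m³. h₂ = H − d_w = 1.8 m.
σ'_h: at surface K_a·q = 9.956; at WT K_a(q+γd_w) = 18.47; at base K_a(q+γd_w+γ'h₂) = 26.80 kPa.
P₁ = ½(9.956+18.47)×1.3 = 18.48; P₂ = ½(18.47+26.80)×1.8 = 40.74; P_w = ½γ_w h₂² = 15.89.
Total = 18.48+40.74+15.89 = 75.11 kN/m.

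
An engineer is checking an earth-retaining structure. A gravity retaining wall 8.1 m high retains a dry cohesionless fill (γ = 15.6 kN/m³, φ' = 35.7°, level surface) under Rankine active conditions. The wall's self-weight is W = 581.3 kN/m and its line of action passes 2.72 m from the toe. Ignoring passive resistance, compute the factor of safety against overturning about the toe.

4.35

K_a = tan²(45° − 35.7°/2) = 0.2630.
P_a = ½K_aγH² = 0.5×0.2630×15.6×8.1² = 134.6 kN/m, acting at H/3 = 2.700 m above the base.
Overturning moment M_o = P_a × H/3 = 134.6 × 2.700 = 363.4.
Resisting moment M_r = W × 2.72 = 581.3 × 2.72 = 1581.
FS_overturning = M_r/M_o = 1581/363.4 = 4.351.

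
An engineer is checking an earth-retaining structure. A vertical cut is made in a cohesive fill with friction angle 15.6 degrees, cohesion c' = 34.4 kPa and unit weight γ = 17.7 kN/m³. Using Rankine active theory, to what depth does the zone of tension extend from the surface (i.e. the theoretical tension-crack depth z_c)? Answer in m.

K_a = tan²(45° − 15.6°/2) = 0.5761; √K_a = 0.7590.
The active pressure is zero where K_a γ z = 2c√K_a, so z_c = 2c/(γ√K_a) = 2×34.4/(17.7×0.7590) = 5.121 m.

5.12 m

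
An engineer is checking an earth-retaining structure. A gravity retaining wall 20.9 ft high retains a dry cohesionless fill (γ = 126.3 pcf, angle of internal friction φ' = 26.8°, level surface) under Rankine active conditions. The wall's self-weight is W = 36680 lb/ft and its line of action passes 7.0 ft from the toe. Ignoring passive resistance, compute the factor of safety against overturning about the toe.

K_a = tan²(45° − 26.8°/2) = 0.3785.
P_a = ½K_aγH² = 0.5×0.3785×126.3×20.9² = 10440 lb/ft, acting at H/3 = 6.967 ft above the base.
Overturning moment M_o = P_a × H/3 = 10440 × 6.967 = 72730.
Resisting moment M_r = W × 7.0 = 36680 × 7.0 = 256800.
FS_overturning = M_r/M_o = 256800/72730 = 3.530.

3.53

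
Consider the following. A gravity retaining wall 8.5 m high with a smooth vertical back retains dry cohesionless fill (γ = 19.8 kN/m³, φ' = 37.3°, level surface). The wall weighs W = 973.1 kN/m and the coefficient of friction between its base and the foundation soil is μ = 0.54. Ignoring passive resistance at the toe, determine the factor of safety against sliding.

K_a = tan²(45° − 37.3°/2) = 0.2453.
P_a = ½K_aγH² = 0.5×0.2453×19.8×8.5² = 175.5 kN/m, acting at H/3 = 2.833 m above the base.
FS_sliding = μW / P_a = 0.54×973.1 / 175.5 = 2.994.

2.99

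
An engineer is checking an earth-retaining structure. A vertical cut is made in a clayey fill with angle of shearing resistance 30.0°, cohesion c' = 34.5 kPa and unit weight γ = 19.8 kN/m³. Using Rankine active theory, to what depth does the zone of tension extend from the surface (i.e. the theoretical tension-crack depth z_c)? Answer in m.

6.04 m

K_a = tan²(45° − 30.0°/2) = 0.3333; √K_a = 0.5774.
The active pressure is zero where K_a γ z = 2c√K_a, so z_c = 2c/(γ√K_a) = 2×34.5/(19.8×0.5774) = 6.036 m.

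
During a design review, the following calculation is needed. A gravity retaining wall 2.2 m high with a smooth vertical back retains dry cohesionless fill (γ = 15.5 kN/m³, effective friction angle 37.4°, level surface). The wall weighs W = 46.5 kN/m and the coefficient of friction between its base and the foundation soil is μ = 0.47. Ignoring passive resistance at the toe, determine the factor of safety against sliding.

2.39

K_a = tan²(45° − 37.4°/2) = 0.2443.
P_a = ½K_aγH² = 0.5×0.2443×15.5×2.2² = 9.162 kN/m, acting at H/3 = 0.7333 m above the base.
FS_sliding = μW / P_a = 0.47×46.5 / 9.162 = 2.385.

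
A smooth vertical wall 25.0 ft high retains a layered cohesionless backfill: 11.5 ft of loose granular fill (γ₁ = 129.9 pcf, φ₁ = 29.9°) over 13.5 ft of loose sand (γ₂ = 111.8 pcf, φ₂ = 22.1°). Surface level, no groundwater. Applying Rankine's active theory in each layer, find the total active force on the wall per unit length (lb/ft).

16600 lb/ft

K_a1 = tan²(45°−29.9°/2) = 0.3347; K_a2 = tan²(45°−22.1°/2) = 0.4533.
Layer 1: σ at base = K_a1 γ₁ h₁ = 500.0 psf; P₁ = ½×500.0×11.5 = 2875.
Layer 2: σ_v at top = γ₁h₁ = 1494; σ_h top = K_a2×1494 = 677.1; σ_h base = K_a2×(1494+111.8×13.5) = 1361.
P₂ = ½(677.1+1361)×13.5 = 13760. Total P_a = 2875+13760 = 16630 lb/ft.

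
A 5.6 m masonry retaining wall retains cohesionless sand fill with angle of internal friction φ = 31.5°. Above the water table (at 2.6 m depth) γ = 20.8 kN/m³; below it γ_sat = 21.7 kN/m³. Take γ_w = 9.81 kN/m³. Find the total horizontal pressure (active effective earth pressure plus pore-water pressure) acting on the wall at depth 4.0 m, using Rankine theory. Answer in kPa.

35.9 kPa

K_a = (1 − sin φ)/(1 + sin φ) = 0.3136.
γ' = 21.7 − 9.81 = 11.89 kN/m³.
Effective vertical stress at 4.0 m: σ'_v = 20.8×2.6 + 11.89×1.40 = 70.73 kPa.
σ'_h = K_a σ'_v = 0.3136 × 70.73 = 22.18 kPa; u = γ_w × 1.40 = 13.73 kPa.
Total σ_h = 22.18 + 13.73 = 35.92 kPa.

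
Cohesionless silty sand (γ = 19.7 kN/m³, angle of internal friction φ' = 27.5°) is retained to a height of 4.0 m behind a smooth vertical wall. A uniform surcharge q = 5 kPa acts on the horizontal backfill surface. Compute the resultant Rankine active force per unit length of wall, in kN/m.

65.4 kN/m

K_a = tan²(45° − φ/2) = 0.3682.
Soil triangle: ½ K_a γ H² = 0.5×0.3682×19.7×4.0² = 58.03 kN/m.
Surcharge rectangle: K_a q H = 0.3682×5×4.0 = 7.364 kN/m.
Total = 58.03 + 7.364 = 65.40 kN/m.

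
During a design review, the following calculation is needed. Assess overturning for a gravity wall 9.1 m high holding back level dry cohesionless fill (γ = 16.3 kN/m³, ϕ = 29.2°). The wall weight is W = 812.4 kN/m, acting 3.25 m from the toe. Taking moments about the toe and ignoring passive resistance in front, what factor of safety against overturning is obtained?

K_a = tan²(45° − 29.2°/2) = 0.3442.
P_a = ½K_aγH² = 0.5×0.3442×16.3×9.1² = 232.3 kN/m, acting at H/3 = 3.033 m above the base.
Overturning moment M_o = P_a × H/3 = 232.3 × 3.033 = 704.7.
Resisting moment M_r = W × 3.25 = 812.4 × 3.25 = 2640.
FS_overturning = M_r/M_o = 2640/704.7 = 3.747.

3.75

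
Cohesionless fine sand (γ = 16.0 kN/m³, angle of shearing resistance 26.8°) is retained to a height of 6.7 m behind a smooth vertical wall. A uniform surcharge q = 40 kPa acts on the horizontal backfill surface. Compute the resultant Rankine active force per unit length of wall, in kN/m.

237 kN/m

K_a = tan²(45° − φ/2) = 0.3785.
Soil triangle: ½ K_a γ H² = 0.5×0.3785×16.0×6.7² = 135.9 kN/m.
Surcharge rectangle: K_a q H = 0.3785×40×6.7 = 101.4 kN/m.
Total = 135.9 + 101.4 = 237.3 kN/m.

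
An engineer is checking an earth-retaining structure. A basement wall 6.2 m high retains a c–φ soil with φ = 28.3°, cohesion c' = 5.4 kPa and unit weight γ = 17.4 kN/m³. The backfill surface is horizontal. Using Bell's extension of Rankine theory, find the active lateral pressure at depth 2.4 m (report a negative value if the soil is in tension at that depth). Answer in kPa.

8.45 kPa

K_a = (1 − sin φ)/(1 + sin φ) = 0.3568.
σ_a = K_a γ z − 2c√K_a = 0.3568×17.4×2.4 − 2×5.4×0.5973 = 8.448 kPa.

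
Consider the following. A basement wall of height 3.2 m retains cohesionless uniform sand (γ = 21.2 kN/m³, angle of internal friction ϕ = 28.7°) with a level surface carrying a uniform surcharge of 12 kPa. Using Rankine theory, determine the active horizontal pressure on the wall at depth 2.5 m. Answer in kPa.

K_a = (1 − sin φ)/(1 + sin φ) = 0.3511.
σ_v = γz + q = 21.2 × 2.5 + 12 = 65.00 kPa.
σ_h = K_a σ_v = 0.3511 × 65.00 = 22.82 kPa.

22.8 kPa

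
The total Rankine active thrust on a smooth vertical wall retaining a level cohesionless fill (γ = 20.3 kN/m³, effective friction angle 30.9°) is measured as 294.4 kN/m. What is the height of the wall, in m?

9.50 m

K_a = 0.3214. P_a = ½ K_a γ H² ⇒ H = √(2P_a/(K_a γ)).
H = √(2×294.4/(0.3214×20.3)) = 9.500 m.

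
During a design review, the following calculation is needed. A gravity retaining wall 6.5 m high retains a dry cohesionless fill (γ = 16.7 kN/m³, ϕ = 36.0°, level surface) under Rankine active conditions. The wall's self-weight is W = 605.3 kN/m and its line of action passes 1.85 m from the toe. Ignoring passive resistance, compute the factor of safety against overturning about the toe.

5.64

K_a = tan²(45° − 36.0°/2) = 0.2596.
P_a = ½K_aγH² = 0.5×0.2596×16.7×6.5² = 91.59 kN/m, acting at H/3 = 2.167 m above the base.
Overturning moment M_o = P_a × H/3 = 91.59 × 2.167 = 198.4.
Resisting moment M_r = W × 1.85 = 605.3 × 1.85 = 1120.
FS_overturning = M_r/M_o = 1120/198.4 = 5.643.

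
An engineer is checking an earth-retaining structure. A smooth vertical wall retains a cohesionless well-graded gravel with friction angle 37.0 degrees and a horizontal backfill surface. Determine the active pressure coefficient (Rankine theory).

K_a = (1 − sin φ)/(1 + sin φ) = (1 − sin 37.0°)/(1 + sin 37.0°) = 0.2486.

0.249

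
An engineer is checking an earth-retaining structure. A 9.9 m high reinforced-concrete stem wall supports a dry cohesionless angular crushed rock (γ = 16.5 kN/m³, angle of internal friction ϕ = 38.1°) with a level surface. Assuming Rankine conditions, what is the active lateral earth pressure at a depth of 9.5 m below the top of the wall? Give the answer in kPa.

37.1 kPa

K_a = (1 − sin φ)/(1 + sin φ) = 0.2368.
σ_h = K_a γ z = 0.2368 × 16.5 × 9.5 = 37.12 kPa.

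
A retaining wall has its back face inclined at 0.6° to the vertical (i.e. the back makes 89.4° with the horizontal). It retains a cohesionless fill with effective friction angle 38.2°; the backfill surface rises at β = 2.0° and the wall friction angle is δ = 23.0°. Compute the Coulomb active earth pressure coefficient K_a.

0.223

K_a = sin²(α+φ) / [sin²α · sin(α−δ) · (1 + √{sin(φ+δ)sin(φ−β) / (sin(α−δ)sin(α+β))})²].
With α = 89.4°, φ = 38.2°, δ = 23.0°, β = 2.0°: K_a = 0.2233.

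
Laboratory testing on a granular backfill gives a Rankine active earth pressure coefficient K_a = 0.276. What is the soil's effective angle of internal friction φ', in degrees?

K_a = tan²(45° − φ/2) ⇒ 45° − φ/2 = arctan(√0.276) = 27.72°.
φ = 2(45° − 27.72°) = 34.57°.

34.6°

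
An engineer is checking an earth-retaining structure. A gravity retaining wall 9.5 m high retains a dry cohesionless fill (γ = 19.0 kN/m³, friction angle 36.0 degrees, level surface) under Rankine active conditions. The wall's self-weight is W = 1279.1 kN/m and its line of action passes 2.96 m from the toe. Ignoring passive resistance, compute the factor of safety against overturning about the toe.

K_a = tan²(45° − 36.0°/2) = 0.2596.
P_a = ½K_aγH² = 0.5×0.2596×19.0×9.5² = 222.6 kN/m, acting at H/3 = 3.167 m above the base.
Overturning moment M_o = P_a × H/3 = 222.6 × 3.167 = 704.9.
Resisting moment M_r = W × 2.96 = 1279.1 × 2.96 = 3786.
FS_overturning = M_r/M_o = 3786/704.9 = 5.371.

5.37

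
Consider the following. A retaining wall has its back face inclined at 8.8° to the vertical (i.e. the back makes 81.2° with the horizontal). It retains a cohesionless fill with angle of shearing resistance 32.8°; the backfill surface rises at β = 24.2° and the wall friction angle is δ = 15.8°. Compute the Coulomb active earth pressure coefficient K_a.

0.510

K_a = sin²(α+φ) / [sin²α · sin(α−δ) · (1 + √{sin(φ+δ)sin(φ−β) / (sin(α−δ)sin(α+β))})²].
With α = 81.2°, φ = 32.8°, δ = 15.8°, β = 24.2°: K_a = 0.5099.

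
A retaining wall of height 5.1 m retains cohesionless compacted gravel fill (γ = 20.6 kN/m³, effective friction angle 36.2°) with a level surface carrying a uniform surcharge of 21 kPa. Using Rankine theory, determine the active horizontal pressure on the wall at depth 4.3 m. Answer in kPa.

28.2 kPa

K_a = (1 − sin φ)/(1 + sin φ) = 0.2574.
σ_v = γz + q = 20.6 × 4.3 + 21 = 109.6 kPa.
σ_h = K_a σ_v = 0.2574 × 109.6 = 28.20 kPa.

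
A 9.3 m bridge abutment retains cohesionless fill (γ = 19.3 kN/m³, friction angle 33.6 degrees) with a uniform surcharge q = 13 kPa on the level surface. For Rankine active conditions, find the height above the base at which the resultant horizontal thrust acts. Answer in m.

K_a = 0.2875.
Triangular part P₁ = ½K_aγH² = 240.0 at H/3 = 3.100 m; rectangular part P₂ = K_a q H = 34.76 at H/2 = 4.650 m.
ȳ = (P₁·3.100 + P₂·4.650)/(P₁+P₂) = 3.296 m.

3.30 m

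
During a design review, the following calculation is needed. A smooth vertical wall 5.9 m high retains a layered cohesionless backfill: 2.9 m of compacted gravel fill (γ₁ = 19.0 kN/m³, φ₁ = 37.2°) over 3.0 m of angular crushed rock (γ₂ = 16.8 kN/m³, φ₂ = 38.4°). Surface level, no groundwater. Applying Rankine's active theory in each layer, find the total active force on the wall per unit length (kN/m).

K_a1 = tan²(45°−37.2°/2) = 0.2464; K_a2 = tan²(45°−38.4°/2) = 0.2337.
Layer 1: σ at base = K_a1 γ₁ h₁ = 13.58 kPa; P₁ = ½×13.58×2.9 = 19.69.
Layer 2: σ_v at top = γ₁h₁ = 55.10; σ_h top = K_a2×55.10 = 12.88; σ_h base = K_a2×(55.10+16.8×3.0) = 24.65.
P₂ = ½(12.88+24.65)×3.0 = 56.30. Total P_a = 19.69+56.30 = 75.98 kN/m.

76.0 kN/m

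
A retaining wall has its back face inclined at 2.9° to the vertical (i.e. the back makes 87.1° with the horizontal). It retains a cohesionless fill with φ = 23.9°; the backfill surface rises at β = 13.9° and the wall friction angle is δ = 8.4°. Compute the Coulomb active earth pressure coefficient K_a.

0.519

K_a = sin²(α+φ) / [sin²α · sin(α−δ) · (1 + √{sin(φ+δ)sin(φ−β) / (sin(α−δ)sin(α+β))})²].
With α = 87.1°, φ = 23.9°, δ = 8.4°, β = 13.9°: K_a = 0.5189.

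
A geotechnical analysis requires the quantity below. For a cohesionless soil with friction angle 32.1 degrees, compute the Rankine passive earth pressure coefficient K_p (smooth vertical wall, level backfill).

K_p = (1 + sin φ)/(1 − sin φ) = tan²(45° + 32.1°/2) = 3.268.

3.27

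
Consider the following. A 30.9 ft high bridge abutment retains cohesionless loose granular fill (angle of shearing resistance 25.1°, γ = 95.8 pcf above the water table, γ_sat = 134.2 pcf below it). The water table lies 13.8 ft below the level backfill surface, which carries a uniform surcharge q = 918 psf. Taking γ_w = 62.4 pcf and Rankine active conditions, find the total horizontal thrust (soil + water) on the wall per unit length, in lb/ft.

K_a = tan²(45° − φ/2) = 0.4043.
γ' = 134.2 − 62.4 = 71.80 pcf. h₂ = H − d_w = 17.1 ft.
σ'_h: at surface K_a·q = 371.1; at WT K_a(q+γd_w) = 905.6; at base K_a(q+γd_w+γ'h₂) = 1402 psf.
P₁ = ½(371.1+905.6)×13.8 = 8810; P₂ = ½(905.6+1402)×17.1 = 19730; P_w = ½γ_w h₂² = 9123.
Total = 8810+19730+9123 = 37660 lb/ft.

37700 lb/ft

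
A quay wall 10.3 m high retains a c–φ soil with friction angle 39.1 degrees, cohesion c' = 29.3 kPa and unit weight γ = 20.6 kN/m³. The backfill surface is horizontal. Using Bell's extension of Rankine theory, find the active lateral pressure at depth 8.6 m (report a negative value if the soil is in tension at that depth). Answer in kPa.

K_a = (1 − sin φ)/(1 + sin φ) = 0.2265.
σ_a = K_a γ z − 2c√K_a = 0.2265×20.6×8.6 − 2×29.3×0.4759 = 12.24 kPa.

12.2 kPa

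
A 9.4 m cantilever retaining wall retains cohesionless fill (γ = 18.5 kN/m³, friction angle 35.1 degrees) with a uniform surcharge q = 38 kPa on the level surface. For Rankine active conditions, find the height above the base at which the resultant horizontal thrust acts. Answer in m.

K_a = 0.2698.
Triangular part P₁ = ½K_aγH² = 220.5 at H/3 = 3.133 m; rectangular part P₂ = K_a q H = 96.39 at H/2 = 4.700 m.
ȳ = (P₁·3.133 + P₂·4.700)/(P₁+P₂) = 3.610 m.

3.61 m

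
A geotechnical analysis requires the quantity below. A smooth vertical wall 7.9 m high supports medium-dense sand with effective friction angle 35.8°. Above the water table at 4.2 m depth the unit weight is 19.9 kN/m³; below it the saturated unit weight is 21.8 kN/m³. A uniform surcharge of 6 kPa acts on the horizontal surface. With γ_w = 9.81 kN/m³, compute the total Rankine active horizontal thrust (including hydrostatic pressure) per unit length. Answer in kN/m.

228 kN/m

K_a = tan²(45° − φ/2) = 0.2619.
γ' = 21.8 − 9.81 = 11.99 kN/m³. h₂ = H − d_w = 3.7 m.
σ'_h: at surface K_a·q = 1.571; at WT K_a(q+γd_w) = 23.46; at base K_a(q+γd_w+γ'h₂) = 35.07 kPa.
P₁ = ½(1.571+23.46)×4.2 = 52.56; P₂ = ½(23.46+35.07)×3.7 = 108.3; P_w = ½γ_w h₂² = 67.15.
Total = 52.56+108.3+67.15 = 228.0 kN/m.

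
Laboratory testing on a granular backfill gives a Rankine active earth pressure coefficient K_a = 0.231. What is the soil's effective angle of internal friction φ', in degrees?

K_a = tan²(45° − φ/2) ⇒ 45° − φ/2 = arctan(√0.231) = 25.67°.
φ = 2(45° − 25.67°) = 38.66°.

38.7°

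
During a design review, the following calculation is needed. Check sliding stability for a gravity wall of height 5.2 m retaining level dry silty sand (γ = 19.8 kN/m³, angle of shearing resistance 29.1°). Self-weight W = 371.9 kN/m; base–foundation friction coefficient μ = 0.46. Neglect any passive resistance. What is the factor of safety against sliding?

K_a = tan²(45° − 29.1°/2) = 0.3456.
P_a = ½K_aγH² = 0.5×0.3456×19.8×5.2² = 92.51 kN/m, acting at H/3 = 1.733 m above the base.
FS_sliding = μW / P_a = 0.46×371.9 / 92.51 = 1.849.

1.85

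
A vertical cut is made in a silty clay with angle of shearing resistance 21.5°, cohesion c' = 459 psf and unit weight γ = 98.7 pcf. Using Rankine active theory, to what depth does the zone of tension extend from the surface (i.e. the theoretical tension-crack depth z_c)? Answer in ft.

K_a = tan²(45° − 21.5°/2) = 0.4636; √K_a = 0.6809.
The active pressure is zero where K_a γ z = 2c√K_a, so z_c = 2c/(γ√K_a) = 2×459/(98.7×0.6809) = 13.66 ft.

13.7 ft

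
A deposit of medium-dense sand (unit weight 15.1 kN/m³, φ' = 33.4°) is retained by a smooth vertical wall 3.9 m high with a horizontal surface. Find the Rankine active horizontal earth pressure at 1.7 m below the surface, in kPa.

7.44 kPa

K_a = (1 − sin φ)/(1 + sin φ) = 0.2899.
σ_h = K_a γ z = 0.2899 × 15.1 × 1.7 = 7.442 kPa.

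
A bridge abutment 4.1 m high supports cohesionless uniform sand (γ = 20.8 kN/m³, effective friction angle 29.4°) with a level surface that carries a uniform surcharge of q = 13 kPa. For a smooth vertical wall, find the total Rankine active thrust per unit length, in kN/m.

77.9 kN/m

K_a = tan²(45° − φ/2) = 0.3415.
Soil triangle: ½ K_a γ H² = 0.5×0.3415×20.8×4.1² = 59.70 kN/m.
Surcharge rectangle: K_a q H = 0.3415×13×4.1 = 18.20 kN/m.
Total = 59.70 + 18.20 = 77.90 kN/m.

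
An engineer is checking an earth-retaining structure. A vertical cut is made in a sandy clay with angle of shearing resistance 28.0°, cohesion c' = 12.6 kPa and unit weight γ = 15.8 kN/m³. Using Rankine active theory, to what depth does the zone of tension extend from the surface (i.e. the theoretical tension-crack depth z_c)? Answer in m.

K_a = tan²(45° − 28.0°/2) = 0.3610; √K_a = 0.6009.
The active pressure is zero where K_a γ z = 2c√K_a, so z_c = 2c/(γ√K_a) = 2×12.6/(15.8×0.6009) = 2.654 m.

2.65 m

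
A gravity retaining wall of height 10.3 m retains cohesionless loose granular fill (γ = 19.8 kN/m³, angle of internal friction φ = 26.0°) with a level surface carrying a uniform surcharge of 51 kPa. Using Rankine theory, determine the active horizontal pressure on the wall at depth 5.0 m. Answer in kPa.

58.6 kPa

K_a = (1 − sin φ)/(1 + sin φ) = 0.3905.
σ_v = γz + q = 19.8 × 5.0 + 51 = 150.0 kPa.
σ_h = K_a σ_v = 0.3905 × 150.0 = 58.57 kPa.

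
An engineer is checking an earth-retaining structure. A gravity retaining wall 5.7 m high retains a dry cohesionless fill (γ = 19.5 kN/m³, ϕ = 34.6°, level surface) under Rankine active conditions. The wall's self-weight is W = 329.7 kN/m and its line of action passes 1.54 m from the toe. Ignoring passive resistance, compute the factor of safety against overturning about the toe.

K_a = tan²(45° − 34.6°/2) = 0.2756.
P_a = ½K_aγH² = 0.5×0.2756×19.5×5.7² = 87.32 kN/m, acting at H/3 = 1.900 m above the base.
Overturning moment M_o = P_a × H/3 = 87.32 × 1.900 = 165.9.
Resisting moment M_r = W × 1.54 = 329.7 × 1.54 = 507.7.
FS_overturning = M_r/M_o = 507.7/165.9 = 3.061.

3.06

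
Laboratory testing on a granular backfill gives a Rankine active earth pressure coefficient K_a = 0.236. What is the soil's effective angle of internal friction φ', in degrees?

38.2°

K_a = tan²(45° − φ/2) ⇒ 45° − φ/2 = arctan(√0.236) = 25.91°.
φ = 2(45° − 25.91°) = 38.18°.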